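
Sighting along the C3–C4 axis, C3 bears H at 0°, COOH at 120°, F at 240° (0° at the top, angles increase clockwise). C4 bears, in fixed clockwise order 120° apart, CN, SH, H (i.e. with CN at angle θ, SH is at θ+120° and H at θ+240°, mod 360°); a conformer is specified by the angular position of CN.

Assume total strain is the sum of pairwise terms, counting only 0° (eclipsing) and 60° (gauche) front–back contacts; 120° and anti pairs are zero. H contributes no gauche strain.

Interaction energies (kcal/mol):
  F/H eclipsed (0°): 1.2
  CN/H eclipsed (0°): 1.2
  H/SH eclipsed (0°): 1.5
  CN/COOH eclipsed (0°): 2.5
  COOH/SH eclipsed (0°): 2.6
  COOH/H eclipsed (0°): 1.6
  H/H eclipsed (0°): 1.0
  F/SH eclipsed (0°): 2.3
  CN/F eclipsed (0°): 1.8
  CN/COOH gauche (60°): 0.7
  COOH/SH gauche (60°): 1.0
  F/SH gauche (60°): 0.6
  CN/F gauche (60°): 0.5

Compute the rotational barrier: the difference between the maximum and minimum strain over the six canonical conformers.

CN at 0° (eclipsed): H(0°)/CN(0°) eclipsed 1.2; COOH(120°)/SH(120°) eclipsed 2.6; F(240°)/H(240°) eclipsed 1.2 → 5.0 kcal/mol.
CN at 60° (staggered): COOH(120°)/CN(60°) gauche 0.7; COOH(120°)/SH(180°) gauche 1.0; F(240°)/SH(180°) gauche 0.6 → 2.3 kcal/mol.
CN at 120° (eclipsed): H(0°)/H(0°) eclipsed 1.0; COOH(120°)/CN(120°) eclipsed 2.5; F(240°)/SH(240°) eclipsed 2.3 → 5.8 kcal/mol.
CN at 180° (staggered): COOH(120°)/CN(180°) gauche 0.7; F(240°)/CN(180°) gauche 0.5; F(240°)/SH(300°) gauche 0.6 → 1.8 kcal/mol.
CN at 240° (eclipsed): H(0°)/SH(0°) eclipsed 1.5; COOH(120°)/H(120°) eclipsed 1.6; F(240°)/CN(240°) eclipsed 1.8 → 4.9 kcal/mol.
CN at 300° (staggered): COOH(120°)/SH(60°) gauche 1.0; F(240°)/CN(300°) gauche 0.5 → 1.5 kcal/mol.
Max at 120° (5.8 kcal/mol), min at 300° (1.5 kcal/mol); barrier = 4.3 kcal/mol.

4.3 kcal/mol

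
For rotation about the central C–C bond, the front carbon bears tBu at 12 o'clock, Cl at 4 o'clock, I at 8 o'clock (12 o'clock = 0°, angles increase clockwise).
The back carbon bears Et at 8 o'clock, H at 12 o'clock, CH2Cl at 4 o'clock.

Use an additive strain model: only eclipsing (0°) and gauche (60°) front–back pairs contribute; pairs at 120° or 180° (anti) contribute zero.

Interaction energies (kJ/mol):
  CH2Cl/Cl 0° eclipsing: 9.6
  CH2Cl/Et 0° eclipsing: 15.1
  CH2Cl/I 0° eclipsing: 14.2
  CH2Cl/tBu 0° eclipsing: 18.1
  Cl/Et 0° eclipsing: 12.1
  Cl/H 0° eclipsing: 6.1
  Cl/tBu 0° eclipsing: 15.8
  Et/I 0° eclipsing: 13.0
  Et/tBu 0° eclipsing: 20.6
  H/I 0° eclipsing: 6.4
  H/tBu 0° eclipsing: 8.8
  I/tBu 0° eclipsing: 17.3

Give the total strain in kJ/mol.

31.4 kJ/mol

This conformer is eclipsed. tBu at 0° is eclipsed with H at 0° (8.8); Cl at 120° is eclipsed with CH2Cl at 120° (9.6); I at 240° is eclipsed with Et at 240° (13.0). Total 31.4 kJ/mol.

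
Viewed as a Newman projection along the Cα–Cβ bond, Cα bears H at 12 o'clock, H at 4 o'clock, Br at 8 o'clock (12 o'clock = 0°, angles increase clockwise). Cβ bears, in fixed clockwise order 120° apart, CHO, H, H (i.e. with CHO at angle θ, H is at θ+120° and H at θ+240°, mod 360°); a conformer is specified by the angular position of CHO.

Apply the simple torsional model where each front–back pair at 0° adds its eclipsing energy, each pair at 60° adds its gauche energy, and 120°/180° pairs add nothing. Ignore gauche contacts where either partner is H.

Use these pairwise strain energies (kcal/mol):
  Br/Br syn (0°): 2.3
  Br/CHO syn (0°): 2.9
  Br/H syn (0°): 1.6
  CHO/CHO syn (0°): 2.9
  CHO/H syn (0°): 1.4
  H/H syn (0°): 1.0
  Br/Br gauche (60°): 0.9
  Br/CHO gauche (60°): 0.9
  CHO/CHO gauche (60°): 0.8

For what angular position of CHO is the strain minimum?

CHO at 0° (eclipsed): H–CHO eclipsed, H–H eclipsed, Br–H eclipsed; 1.4 + 1.0 + 1.6 = 4.0 kcal/mol.
CHO at 60° (staggered): no non-H gauche contacts → 0.0 kcal/mol.
CHO at 120° (eclipsed): H–H eclipsed, H–CHO eclipsed, Br–H eclipsed; 1.0 + 1.4 + 1.6 = 4.0 kcal/mol.
CHO at 180° (staggered): Br–CHO gauche; 0.9 = 0.9 kcal/mol.
CHO at 240° (eclipsed): H–H eclipsed, H–H eclipsed, Br–CHO eclipsed; 1.0 + 1.0 + 2.9 = 4.9 kcal/mol.
CHO at 300° (staggered): Br–CHO gauche; 0.9 = 0.9 kcal/mol.
The minimum (0.0 kcal/mol) occurs with CHO at 60°.

60°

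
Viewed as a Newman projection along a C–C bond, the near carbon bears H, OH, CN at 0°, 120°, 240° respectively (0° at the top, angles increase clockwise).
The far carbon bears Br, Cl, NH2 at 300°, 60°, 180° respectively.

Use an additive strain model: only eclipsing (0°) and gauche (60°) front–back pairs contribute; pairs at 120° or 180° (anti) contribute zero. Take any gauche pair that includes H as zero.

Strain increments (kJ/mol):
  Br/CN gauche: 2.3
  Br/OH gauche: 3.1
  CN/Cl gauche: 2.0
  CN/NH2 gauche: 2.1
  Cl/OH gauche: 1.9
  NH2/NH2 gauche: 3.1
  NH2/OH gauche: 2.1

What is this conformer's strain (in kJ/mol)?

8.4 kJ/mol

This conformer (staggered): OH–Cl gauche, OH–NH2 gauche, CN–Br gauche, CN–NH2 gauche; 1.9 + 2.1 + 2.3 + 2.1 = 8.4 kJ/mol.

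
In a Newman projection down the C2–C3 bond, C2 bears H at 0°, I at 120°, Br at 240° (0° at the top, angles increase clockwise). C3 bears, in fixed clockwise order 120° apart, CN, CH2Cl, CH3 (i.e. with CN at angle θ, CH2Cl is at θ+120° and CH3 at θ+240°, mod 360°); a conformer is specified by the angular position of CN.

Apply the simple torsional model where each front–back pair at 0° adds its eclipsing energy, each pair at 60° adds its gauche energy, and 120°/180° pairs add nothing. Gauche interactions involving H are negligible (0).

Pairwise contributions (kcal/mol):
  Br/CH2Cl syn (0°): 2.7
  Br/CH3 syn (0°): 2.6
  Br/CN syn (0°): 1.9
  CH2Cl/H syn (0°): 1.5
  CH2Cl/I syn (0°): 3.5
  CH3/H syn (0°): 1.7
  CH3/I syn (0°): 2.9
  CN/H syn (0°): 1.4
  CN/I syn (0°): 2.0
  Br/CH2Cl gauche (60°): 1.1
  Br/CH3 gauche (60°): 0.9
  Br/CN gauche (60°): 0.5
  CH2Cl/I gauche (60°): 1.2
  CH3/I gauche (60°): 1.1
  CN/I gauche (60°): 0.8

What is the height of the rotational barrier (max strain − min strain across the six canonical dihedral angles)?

CN at 0° (eclipsed): H(0°)/CN(0°) eclipsed 1.4; I(120°)/CH2Cl(120°) eclipsed 3.5; Br(240°)/CH3(240°) eclipsed 2.6 → 7.5 kcal/mol.
CN at 60° (staggered): I(120°)/CN(60°) gauche 0.8; I(120°)/CH2Cl(180°) gauche 1.2; Br(240°)/CH2Cl(180°) gauche 1.1; Br(240°)/CH3(300°) gauche 0.9 → 4.0 kcal/mol.
CN at 120° (eclipsed): H(0°)/CH3(0°) eclipsed 1.7; I(120°)/CN(120°) eclipsed 2.0; Br(240°)/CH2Cl(240°) eclipsed 2.7 → 6.4 kcal/mol.
CN at 180° (staggered): I(120°)/CN(180°) gauche 0.8; I(120°)/CH3(60°) gauche 1.1; Br(240°)/CN(180°) gauche 0.5; Br(240°)/CH2Cl(300°) gauche 1.1 → 3.5 kcal/mol.
CN at 240° (eclipsed): H(0°)/CH2Cl(0°) eclipsed 1.5; I(120°)/CH3(120°) eclipsed 2.9; Br(240°)/CN(240°) eclipsed 1.9 → 6.3 kcal/mol.
CN at 300° (staggered): I(120°)/CH2Cl(60°) gauche 1.2; I(120°)/CH3(180°) gauche 1.1; Br(240°)/CN(300°) gauche 0.5; Br(240°)/CH3(180°) gauche 0.9 → 3.7 kcal/mol.
Max at 0° (7.5 kcal/mol), min at 180° (3.5 kcal/mol); barrier = 4.0 kcal/mol.

4.0 kcal/mol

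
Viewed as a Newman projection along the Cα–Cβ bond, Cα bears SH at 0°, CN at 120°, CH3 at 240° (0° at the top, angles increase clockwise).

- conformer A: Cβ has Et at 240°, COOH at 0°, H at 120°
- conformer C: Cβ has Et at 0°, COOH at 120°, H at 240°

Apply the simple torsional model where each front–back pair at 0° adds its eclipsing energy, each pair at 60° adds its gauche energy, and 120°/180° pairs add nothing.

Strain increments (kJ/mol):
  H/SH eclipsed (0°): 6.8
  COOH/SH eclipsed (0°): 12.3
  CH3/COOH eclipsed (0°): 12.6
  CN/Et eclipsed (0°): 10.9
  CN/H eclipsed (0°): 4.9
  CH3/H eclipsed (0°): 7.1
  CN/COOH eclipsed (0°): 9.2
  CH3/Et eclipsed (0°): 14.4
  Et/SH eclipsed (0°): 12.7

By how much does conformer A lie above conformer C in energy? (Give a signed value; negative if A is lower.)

+2.6 kJ/mol

A (eclipsed): SH(0°)/COOH(0°) eclipsed 12.3; CN(120°)/H(120°) eclipsed 4.9; CH3(240°)/Et(240°) eclipsed 14.4 → 31.6 kJ/mol.
C (eclipsed): SH(0°)/Et(0°) eclipsed 12.7; CN(120°)/COOH(120°) eclipsed 9.2; CH3(240°)/H(240°) eclipsed 7.1 → 29.0 kJ/mol.
E(A) − E(C) = 31.6 − 29.0 = +2.6 kJ/mol.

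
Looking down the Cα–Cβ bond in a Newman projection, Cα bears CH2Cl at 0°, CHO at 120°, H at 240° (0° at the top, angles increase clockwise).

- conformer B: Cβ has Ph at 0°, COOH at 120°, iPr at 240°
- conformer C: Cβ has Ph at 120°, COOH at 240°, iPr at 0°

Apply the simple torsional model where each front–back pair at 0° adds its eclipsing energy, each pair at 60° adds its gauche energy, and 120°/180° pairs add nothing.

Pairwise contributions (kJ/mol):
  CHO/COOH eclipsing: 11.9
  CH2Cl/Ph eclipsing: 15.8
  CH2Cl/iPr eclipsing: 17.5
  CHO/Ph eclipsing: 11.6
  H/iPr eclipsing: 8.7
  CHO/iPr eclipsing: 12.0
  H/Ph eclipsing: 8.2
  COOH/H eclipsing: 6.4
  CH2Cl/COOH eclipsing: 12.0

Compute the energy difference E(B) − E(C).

B (eclipsed): CH2Cl(0°)/Ph(0°) eclipsed 15.8; CHO(120°)/COOH(120°) eclipsed 11.9; H(240°)/iPr(240°) eclipsed 8.7 → 36.4 kJ/mol.
C (eclipsed): CH2Cl(0°)/iPr(0°) eclipsed 17.5; CHO(120°)/Ph(120°) eclipsed 11.6; H(240°)/COOH(240°) eclipsed 6.4 → 35.5 kJ/mol.
E(B) − E(C) = 36.4 − 35.5 = +0.9 kJ/mol.

+0.9 kJ/mol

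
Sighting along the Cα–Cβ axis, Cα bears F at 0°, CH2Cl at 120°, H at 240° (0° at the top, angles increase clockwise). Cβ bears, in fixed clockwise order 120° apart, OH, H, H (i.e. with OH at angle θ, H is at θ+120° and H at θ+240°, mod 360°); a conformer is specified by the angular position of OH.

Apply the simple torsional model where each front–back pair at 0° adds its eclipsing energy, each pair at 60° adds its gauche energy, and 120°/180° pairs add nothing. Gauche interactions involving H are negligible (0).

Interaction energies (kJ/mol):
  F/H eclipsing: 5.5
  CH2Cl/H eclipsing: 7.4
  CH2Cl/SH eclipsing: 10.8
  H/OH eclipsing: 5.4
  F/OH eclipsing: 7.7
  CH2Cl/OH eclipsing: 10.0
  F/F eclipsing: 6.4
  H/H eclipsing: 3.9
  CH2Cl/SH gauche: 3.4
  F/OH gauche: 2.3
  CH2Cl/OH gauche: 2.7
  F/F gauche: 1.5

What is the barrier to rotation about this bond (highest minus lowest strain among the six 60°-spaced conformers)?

17.1 kJ/mol

OH at 0° is eclipsed. F at 0° is eclipsed with OH at 0° (7.7); CH2Cl at 120° is eclipsed with H at 120° (7.4); H at 240° is eclipsed with H at 240° (3.9). Total 19.0 kJ/mol.
OH at 60° is staggered. F at 0° is gauche with OH at 60° (2.3); CH2Cl at 120° is gauche with OH at 60° (2.7). Total 5.0 kJ/mol.
OH at 120° is eclipsed. F at 0° is eclipsed with H at 0° (5.5); CH2Cl at 120° is eclipsed with OH at 120° (10.0); H at 240° is eclipsed with H at 240° (3.9). Total 19.4 kJ/mol.
OH at 180° is staggered. CH2Cl at 120° is gauche with OH at 180° (2.7). Total 2.7 kJ/mol.
OH at 240° is eclipsed. F at 0° is eclipsed with H at 0° (5.5); CH2Cl at 120° is eclipsed with H at 120° (7.4); H at 240° is eclipsed with OH at 240° (5.4). Total 18.3 kJ/mol.
OH at 300° is staggered. F at 0° is gauche with OH at 300° (2.3). Total 2.3 kJ/mol.
Max at 120° (19.4 kJ/mol), min at 300° (2.3 kJ/mol); barrier = 17.1 kJ/mol.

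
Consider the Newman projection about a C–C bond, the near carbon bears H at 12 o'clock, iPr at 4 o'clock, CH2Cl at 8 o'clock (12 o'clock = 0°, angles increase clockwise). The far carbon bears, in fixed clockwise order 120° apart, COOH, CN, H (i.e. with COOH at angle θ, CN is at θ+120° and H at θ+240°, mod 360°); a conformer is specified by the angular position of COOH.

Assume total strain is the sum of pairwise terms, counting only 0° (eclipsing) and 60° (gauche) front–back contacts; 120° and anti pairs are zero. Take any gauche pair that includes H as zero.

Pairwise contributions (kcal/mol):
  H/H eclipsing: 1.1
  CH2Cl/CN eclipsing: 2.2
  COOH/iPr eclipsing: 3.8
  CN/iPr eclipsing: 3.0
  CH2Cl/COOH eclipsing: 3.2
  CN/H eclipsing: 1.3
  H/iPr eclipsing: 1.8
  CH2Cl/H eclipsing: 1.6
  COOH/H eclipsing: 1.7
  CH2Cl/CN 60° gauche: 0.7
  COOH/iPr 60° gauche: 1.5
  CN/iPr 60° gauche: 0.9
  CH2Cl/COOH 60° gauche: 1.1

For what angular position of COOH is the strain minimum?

COOH at 0° is eclipsed. H at 0° is eclipsed with COOH at 0° (1.7); iPr at 120° is eclipsed with CN at 120° (3.0); CH2Cl at 240° is eclipsed with H at 240° (1.6). Total 6.3 kcal/mol.
COOH at 60° is staggered. iPr at 120° is gauche with COOH at 60° (1.5); iPr at 120° is gauche with CN at 180° (0.9); CH2Cl at 240° is gauche with CN at 180° (0.7). Total 3.1 kcal/mol.
COOH at 120° is eclipsed. H at 0° is eclipsed with H at 0° (1.1); iPr at 120° is eclipsed with COOH at 120° (3.8); CH2Cl at 240° is eclipsed with CN at 240° (2.2). Total 7.1 kcal/mol.
COOH at 180° is staggered. iPr at 120° is gauche with COOH at 180° (1.5); CH2Cl at 240° is gauche with COOH at 180° (1.1); CH2Cl at 240° is gauche with CN at 300° (0.7). Total 3.3 kcal/mol.
COOH at 240° is eclipsed. H at 0° is eclipsed with CN at 0° (1.3); iPr at 120° is eclipsed with H at 120° (1.8); CH2Cl at 240° is eclipsed with COOH at 240° (3.2). Total 6.3 kcal/mol.
COOH at 300° is staggered. iPr at 120° is gauche with CN at 60° (0.9); CH2Cl at 240° is gauche with COOH at 300° (1.1). Total 2.0 kcal/mol.
The minimum (2.0 kcal/mol) occurs with COOH at 300°.

300°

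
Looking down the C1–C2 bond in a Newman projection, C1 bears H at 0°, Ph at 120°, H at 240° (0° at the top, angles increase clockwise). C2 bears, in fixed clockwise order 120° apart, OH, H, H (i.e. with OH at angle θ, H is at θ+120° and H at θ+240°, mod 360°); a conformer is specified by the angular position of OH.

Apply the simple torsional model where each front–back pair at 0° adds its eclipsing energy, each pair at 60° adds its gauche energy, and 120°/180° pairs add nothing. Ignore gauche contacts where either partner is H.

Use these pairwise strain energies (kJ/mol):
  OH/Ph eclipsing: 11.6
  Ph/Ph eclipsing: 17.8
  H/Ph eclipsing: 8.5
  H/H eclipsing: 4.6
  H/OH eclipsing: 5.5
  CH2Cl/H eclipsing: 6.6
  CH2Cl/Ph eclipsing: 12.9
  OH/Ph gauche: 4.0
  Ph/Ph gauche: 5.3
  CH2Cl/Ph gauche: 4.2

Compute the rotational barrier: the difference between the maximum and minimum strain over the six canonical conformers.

OH at 0° (eclipsed): H–OH eclipsed, Ph–H eclipsed, H–H eclipsed; 5.5 + 8.5 + 4.6 = 18.6 kJ/mol.
OH at 60° (staggered): Ph–OH gauche; 4.0 = 4.0 kJ/mol.
OH at 120° (eclipsed): H–H eclipsed, Ph–OH eclipsed, H–H eclipsed; 4.6 + 11.6 + 4.6 = 20.8 kJ/mol.
OH at 180° (staggered): Ph–OH gauche; 4.0 = 4.0 kJ/mol.
OH at 240° (eclipsed): H–H eclipsed, Ph–H eclipsed, H–OH eclipsed; 4.6 + 8.5 + 5.5 = 18.6 kJ/mol.
OH at 300° (staggered): no non-H gauche contacts → 0.0 kJ/mol.
Max at 120° (20.8 kJ/mol), min at 300° (0.0 kJ/mol); barrier = 20.8 kJ/mol.

20.8 kJ/mol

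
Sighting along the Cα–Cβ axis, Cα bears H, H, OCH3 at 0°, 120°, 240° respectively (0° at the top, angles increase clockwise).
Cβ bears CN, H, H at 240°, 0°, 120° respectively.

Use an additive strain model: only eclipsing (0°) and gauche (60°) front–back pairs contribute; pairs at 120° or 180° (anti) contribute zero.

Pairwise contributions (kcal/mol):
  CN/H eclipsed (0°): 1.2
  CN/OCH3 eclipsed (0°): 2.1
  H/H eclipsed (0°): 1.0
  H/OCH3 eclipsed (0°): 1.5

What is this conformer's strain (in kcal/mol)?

This conformer (eclipsed): H(0°)/H(0°) eclipsed 1.0; H(120°)/H(120°) eclipsed 1.0; OCH3(240°)/CN(240°) eclipsed 2.1 → 4.1 kcal/mol.

4.1 kcal/mol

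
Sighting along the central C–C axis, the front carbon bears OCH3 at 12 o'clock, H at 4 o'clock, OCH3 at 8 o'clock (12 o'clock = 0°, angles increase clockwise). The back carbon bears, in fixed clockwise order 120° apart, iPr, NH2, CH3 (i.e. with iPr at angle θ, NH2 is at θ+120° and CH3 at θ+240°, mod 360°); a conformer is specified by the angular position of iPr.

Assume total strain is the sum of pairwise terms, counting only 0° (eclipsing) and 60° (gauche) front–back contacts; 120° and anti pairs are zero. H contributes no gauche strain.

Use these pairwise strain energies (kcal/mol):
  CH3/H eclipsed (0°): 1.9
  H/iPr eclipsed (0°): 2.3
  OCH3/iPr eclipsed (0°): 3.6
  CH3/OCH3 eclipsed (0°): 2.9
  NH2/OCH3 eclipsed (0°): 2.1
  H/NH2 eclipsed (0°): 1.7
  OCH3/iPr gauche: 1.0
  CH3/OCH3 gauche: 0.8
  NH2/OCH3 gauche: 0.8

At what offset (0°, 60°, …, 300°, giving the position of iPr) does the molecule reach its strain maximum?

iPr at 0° (eclipsed): OCH3(0°)/iPr(0°) eclipsed 3.6; H(120°)/NH2(120°) eclipsed 1.7; OCH3(240°)/CH3(240°) eclipsed 2.9 → 8.2 kcal/mol.
iPr at 60° (staggered): OCH3(0°)/iPr(60°) gauche 1.0; OCH3(0°)/CH3(300°) gauche 0.8; OCH3(240°)/NH2(180°) gauche 0.8; OCH3(240°)/CH3(300°) gauche 0.8 → 3.4 kcal/mol.
iPr at 120° (eclipsed): OCH3(0°)/CH3(0°) eclipsed 2.9; H(120°)/iPr(120°) eclipsed 2.3; OCH3(240°)/NH2(240°) eclipsed 2.1 → 7.3 kcal/mol.
iPr at 180° (staggered): OCH3(0°)/NH2(300°) gauche 0.8; OCH3(0°)/CH3(60°) gauche 0.8; OCH3(240°)/iPr(180°) gauche 1.0; OCH3(240°)/NH2(300°) gauche 0.8 → 3.4 kcal/mol.
iPr at 240° (eclipsed): OCH3(0°)/NH2(0°) eclipsed 2.1; H(120°)/CH3(120°) eclipsed 1.9; OCH3(240°)/iPr(240°) eclipsed 3.6 → 7.6 kcal/mol.
iPr at 300° (staggered): OCH3(0°)/iPr(300°) gauche 1.0; OCH3(0°)/NH2(60°) gauche 0.8; OCH3(240°)/iPr(300°) gauche 1.0; OCH3(240°)/CH3(180°) gauche 0.8 → 3.6 kcal/mol.
The maximum (8.2 kcal/mol) occurs with iPr at 0°.

0°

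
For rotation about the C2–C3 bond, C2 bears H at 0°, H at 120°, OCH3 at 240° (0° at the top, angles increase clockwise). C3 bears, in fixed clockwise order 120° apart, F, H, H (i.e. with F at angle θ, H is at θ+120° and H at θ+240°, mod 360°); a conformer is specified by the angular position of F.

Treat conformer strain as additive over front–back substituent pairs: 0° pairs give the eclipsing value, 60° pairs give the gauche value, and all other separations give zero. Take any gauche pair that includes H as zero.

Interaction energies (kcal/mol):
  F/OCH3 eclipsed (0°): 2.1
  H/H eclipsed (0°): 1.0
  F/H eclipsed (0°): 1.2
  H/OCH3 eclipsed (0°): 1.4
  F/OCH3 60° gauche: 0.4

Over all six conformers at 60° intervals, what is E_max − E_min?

F at 0° (eclipsed): H–F eclipsed, H–H eclipsed, OCH3–H eclipsed; 1.2 + 1.0 + 1.4 = 3.6 kcal/mol.
F at 60° (staggered): no non-H gauche contacts → 0.0 kcal/mol.
F at 120° (eclipsed): H–H eclipsed, H–F eclipsed, OCH3–H eclipsed; 1.0 + 1.2 + 1.4 = 3.6 kcal/mol.
F at 180° (staggered): OCH3–F gauche; 0.4 = 0.4 kcal/mol.
F at 240° (eclipsed): H–H eclipsed, H–H eclipsed, OCH3–F eclipsed; 1.0 + 1.0 + 2.1 = 4.1 kcal/mol.
F at 300° (staggered): OCH3–F gauche; 0.4 = 0.4 kcal/mol.
Max at 240° (4.1 kcal/mol), min at 60° (0.0 kcal/mol); barrier = 4.1 kcal/mol.

4.1 kcal/mol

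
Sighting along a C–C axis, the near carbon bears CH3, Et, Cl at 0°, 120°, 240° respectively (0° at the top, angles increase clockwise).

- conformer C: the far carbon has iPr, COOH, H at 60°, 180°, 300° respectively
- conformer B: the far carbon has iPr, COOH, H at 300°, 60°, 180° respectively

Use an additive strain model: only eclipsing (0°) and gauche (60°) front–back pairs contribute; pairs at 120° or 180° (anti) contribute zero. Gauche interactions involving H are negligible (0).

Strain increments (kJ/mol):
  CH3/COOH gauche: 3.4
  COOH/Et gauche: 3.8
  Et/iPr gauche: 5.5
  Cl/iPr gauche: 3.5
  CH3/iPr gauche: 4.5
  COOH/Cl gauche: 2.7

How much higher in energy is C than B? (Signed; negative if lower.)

+1.3 kJ/mol

C (staggered): CH3(0°)/iPr(60°) gauche 4.5; Et(120°)/iPr(60°) gauche 5.5; Et(120°)/COOH(180°) gauche 3.8; Cl(240°)/COOH(180°) gauche 2.7 → 16.5 kJ/mol.
B (staggered): CH3(0°)/iPr(300°) gauche 4.5; CH3(0°)/COOH(60°) gauche 3.4; Et(120°)/COOH(60°) gauche 3.8; Cl(240°)/iPr(300°) gauche 3.5 → 15.2 kJ/mol.
E(C) − E(B) = 16.5 − 15.2 = +1.3 kJ/mol.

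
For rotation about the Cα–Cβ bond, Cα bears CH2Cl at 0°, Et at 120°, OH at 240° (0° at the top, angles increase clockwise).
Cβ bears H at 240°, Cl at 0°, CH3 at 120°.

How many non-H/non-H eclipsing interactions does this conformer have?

2

Non-H eclipsing pairs: CH2Cl(0°)/Cl(0°); Et(120°)/CH3(120°) — 2 interactions.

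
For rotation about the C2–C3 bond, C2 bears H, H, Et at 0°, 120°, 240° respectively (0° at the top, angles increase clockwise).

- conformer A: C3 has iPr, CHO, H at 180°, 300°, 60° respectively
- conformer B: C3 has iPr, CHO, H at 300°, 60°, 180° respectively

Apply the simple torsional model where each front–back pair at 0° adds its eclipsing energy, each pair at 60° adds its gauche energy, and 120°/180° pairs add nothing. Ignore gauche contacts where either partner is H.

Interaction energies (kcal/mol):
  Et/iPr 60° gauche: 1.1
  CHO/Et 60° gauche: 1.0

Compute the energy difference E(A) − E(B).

A (staggered): Et(240°)/iPr(180°) gauche 1.1; Et(240°)/CHO(300°) gauche 1.0 → 2.1 kcal/mol.
B (staggered): Et(240°)/iPr(300°) gauche 1.1 → 1.1 kcal/mol.
E(A) − E(B) = 2.1 − 1.1 = +1.0 kcal/mol.

+1.0 kcal/mol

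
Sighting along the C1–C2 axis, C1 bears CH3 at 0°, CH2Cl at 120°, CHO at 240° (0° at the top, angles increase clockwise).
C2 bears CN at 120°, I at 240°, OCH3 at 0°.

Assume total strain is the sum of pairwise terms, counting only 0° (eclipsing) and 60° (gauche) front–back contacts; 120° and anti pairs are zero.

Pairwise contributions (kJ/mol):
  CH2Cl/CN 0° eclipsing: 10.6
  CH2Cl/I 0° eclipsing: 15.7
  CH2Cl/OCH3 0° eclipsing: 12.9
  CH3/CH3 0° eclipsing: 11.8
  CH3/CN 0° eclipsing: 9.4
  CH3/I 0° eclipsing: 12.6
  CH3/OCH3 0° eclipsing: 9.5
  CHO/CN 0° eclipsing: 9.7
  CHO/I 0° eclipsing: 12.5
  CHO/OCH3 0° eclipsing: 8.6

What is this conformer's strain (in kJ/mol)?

32.6 kJ/mol

This conformer is eclipsed. CH3 at 0° is eclipsed with OCH3 at 0° (9.5); CH2Cl at 120° is eclipsed with CN at 120° (10.6); CHO at 240° is eclipsed with I at 240° (12.5). Total 32.6 kJ/mol.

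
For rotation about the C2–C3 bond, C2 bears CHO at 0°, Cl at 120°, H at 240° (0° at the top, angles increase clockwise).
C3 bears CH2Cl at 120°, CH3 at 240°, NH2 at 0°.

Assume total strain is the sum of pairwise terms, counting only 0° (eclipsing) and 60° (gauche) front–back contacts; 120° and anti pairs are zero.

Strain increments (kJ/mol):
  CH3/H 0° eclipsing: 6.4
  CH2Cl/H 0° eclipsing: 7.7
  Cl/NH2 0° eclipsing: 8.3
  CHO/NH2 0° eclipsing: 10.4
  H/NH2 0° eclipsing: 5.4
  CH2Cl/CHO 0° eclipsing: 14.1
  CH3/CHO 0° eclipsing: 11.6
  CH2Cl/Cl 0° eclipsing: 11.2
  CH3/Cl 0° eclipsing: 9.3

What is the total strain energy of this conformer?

This conformer (eclipsed): CHO(0°)/NH2(0°) eclipsed 10.4; Cl(120°)/CH2Cl(120°) eclipsed 11.2; H(240°)/CH3(240°) eclipsed 6.4 → 28.0 kJ/mol.

28.0 kJ/mol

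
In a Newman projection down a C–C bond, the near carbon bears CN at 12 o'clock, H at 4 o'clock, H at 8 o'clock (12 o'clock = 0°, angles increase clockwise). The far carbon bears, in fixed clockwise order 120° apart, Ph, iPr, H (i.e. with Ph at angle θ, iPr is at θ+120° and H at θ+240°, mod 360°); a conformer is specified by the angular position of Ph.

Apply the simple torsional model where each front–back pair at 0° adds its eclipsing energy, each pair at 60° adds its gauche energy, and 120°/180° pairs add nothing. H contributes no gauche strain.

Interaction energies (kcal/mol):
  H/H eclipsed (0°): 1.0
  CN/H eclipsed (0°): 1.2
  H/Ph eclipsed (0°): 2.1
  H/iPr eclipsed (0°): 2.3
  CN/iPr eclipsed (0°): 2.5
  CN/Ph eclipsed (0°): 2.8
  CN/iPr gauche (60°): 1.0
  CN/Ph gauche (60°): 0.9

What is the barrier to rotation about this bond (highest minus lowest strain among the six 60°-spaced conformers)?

Ph at 0° (eclipsed): CN(0°)/Ph(0°) eclipsed 2.8; H(120°)/iPr(120°) eclipsed 2.3; H(240°)/H(240°) eclipsed 1.0 → 6.1 kcal/mol.
Ph at 60° (staggered): CN(0°)/Ph(60°) gauche 0.9 → 0.9 kcal/mol.
Ph at 120° (eclipsed): CN(0°)/H(0°) eclipsed 1.2; H(120°)/Ph(120°) eclipsed 2.1; H(240°)/iPr(240°) eclipsed 2.3 → 5.6 kcal/mol.
Ph at 180° (staggered): CN(0°)/iPr(300°) gauche 1.0 → 1.0 kcal/mol.
Ph at 240° (eclipsed): CN(0°)/iPr(0°) eclipsed 2.5; H(120°)/H(120°) eclipsed 1.0; H(240°)/Ph(240°) eclipsed 2.1 → 5.6 kcal/mol.
Ph at 300° (staggered): CN(0°)/Ph(300°) gauche 0.9; CN(0°)/iPr(60°) gauche 1.0 → 1.9 kcal/mol.
Max at 0° (6.1 kcal/mol), min at 60° (0.9 kcal/mol); barrier = 5.2 kcal/mol.

5.2 kcal/mol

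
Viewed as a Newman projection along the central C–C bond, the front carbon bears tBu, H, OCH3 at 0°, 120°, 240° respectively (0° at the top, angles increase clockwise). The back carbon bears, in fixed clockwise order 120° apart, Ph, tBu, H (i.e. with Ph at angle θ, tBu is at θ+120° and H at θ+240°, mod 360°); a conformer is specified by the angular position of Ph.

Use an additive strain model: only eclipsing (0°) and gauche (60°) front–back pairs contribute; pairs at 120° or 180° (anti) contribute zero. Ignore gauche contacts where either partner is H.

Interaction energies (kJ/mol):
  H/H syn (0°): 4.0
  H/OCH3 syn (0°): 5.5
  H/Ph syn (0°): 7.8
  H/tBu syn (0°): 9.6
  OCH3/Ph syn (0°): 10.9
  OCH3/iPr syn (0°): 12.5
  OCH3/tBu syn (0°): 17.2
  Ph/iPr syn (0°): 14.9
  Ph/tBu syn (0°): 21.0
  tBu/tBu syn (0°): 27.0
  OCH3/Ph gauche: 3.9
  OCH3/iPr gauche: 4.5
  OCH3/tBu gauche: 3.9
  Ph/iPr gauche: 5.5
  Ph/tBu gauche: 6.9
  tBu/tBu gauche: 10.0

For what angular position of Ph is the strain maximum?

Ph at 0° is eclipsed. tBu at 0° is eclipsed with Ph at 0° (21.0); H at 120° is eclipsed with tBu at 120° (9.6); OCH3 at 240° is eclipsed with H at 240° (5.5). Total 36.1 kJ/mol.
Ph at 60° is staggered. tBu at 0° is gauche with Ph at 60° (6.9); OCH3 at 240° is gauche with tBu at 180° (3.9). Total 10.8 kJ/mol.
Ph at 120° is eclipsed. tBu at 0° is eclipsed with H at 0° (9.6); H at 120° is eclipsed with Ph at 120° (7.8); OCH3 at 240° is eclipsed with tBu at 240° (17.2). Total 34.6 kJ/mol.
Ph at 180° is staggered. tBu at 0° is gauche with tBu at 300° (10.0); OCH3 at 240° is gauche with Ph at 180° (3.9); OCH3 at 240° is gauche with tBu at 300° (3.9). Total 17.8 kJ/mol.
Ph at 240° is eclipsed. tBu at 0° is eclipsed with tBu at 0° (27.0); H at 120° is eclipsed with H at 120° (4.0); OCH3 at 240° is eclipsed with Ph at 240° (10.9). Total 41.9 kJ/mol.
Ph at 300° is staggered. tBu at 0° is gauche with Ph at 300° (6.9); tBu at 0° is gauche with tBu at 60° (10.0); OCH3 at 240° is gauche with Ph at 300° (3.9). Total 20.8 kJ/mol.
The maximum (41.9 kJ/mol) occurs with Ph at 240°.

240°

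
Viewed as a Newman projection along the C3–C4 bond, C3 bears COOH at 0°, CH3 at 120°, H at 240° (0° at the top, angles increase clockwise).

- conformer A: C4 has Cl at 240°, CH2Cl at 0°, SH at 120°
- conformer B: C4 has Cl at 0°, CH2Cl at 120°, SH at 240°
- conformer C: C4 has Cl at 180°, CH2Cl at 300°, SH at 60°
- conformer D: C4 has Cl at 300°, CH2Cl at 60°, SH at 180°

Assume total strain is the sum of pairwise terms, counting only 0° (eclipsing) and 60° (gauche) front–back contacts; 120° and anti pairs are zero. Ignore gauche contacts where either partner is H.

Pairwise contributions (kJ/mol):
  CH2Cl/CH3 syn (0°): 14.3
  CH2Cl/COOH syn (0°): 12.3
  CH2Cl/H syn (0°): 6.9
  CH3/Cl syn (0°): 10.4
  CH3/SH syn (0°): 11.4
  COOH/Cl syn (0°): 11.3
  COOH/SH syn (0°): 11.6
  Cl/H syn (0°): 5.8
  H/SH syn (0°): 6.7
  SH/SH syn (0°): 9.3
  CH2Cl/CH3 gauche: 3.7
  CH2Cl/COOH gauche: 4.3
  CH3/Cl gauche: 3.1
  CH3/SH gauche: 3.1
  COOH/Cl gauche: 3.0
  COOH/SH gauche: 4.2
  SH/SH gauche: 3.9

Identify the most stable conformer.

D

A (eclipsed): COOH–CH2Cl eclipsed, CH3–SH eclipsed, H–Cl eclipsed; 12.3 + 11.4 + 5.8 = 29.5 kJ/mol.
B (eclipsed): COOH–Cl eclipsed, CH3–CH2Cl eclipsed, H–SH eclipsed; 11.3 + 14.3 + 6.7 = 32.3 kJ/mol.
C (staggered): COOH–CH2Cl gauche, COOH–SH gauche, CH3–Cl gauche, CH3–SH gauche; 4.3 + 4.2 + 3.1 + 3.1 = 14.7 kJ/mol.
D (staggered): COOH–Cl gauche, COOH–CH2Cl gauche, CH3–CH2Cl gauche, CH3–SH gauche; 3.0 + 4.3 + 3.7 + 3.1 = 14.1 kJ/mol.
D has the lowest total (14.1 kJ/mol).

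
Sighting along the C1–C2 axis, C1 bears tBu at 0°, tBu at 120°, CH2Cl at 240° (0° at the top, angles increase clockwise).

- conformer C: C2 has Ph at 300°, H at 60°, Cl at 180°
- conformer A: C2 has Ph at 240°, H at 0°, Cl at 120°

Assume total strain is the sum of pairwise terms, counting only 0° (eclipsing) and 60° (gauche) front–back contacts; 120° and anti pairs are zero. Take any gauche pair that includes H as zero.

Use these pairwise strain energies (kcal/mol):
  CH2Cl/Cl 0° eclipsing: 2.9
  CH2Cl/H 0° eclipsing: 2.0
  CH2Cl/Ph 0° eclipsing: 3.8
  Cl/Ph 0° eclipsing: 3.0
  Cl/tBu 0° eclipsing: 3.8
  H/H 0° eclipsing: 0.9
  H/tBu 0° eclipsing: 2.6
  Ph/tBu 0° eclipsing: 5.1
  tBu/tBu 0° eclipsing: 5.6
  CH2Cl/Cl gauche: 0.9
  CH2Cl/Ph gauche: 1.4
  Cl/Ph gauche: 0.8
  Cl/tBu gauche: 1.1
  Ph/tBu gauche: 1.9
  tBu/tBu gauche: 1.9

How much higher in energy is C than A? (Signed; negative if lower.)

-4.9 kcal/mol

C (staggered): tBu(0°)/Ph(300°) gauche 1.9; tBu(120°)/Cl(180°) gauche 1.1; CH2Cl(240°)/Ph(300°) gauche 1.4; CH2Cl(240°)/Cl(180°) gauche 0.9 → 5.3 kcal/mol.
A (eclipsed): tBu(0°)/H(0°) eclipsed 2.6; tBu(120°)/Cl(120°) eclipsed 3.8; CH2Cl(240°)/Ph(240°) eclipsed 3.8 → 10.2 kcal/mol.
E(C) − E(A) = 5.3 − 10.2 = -4.9 kcal/mol.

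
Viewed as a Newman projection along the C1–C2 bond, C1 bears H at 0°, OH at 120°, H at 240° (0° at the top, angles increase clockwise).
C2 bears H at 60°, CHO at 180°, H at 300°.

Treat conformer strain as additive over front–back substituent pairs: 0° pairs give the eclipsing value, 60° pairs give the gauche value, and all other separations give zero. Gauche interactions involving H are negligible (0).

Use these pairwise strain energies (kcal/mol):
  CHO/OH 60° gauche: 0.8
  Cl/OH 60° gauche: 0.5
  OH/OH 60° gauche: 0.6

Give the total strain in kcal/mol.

This conformer (staggered): OH–CHO gauche; 0.8 = 0.8 kcal/mol.

0.8 kcal/mol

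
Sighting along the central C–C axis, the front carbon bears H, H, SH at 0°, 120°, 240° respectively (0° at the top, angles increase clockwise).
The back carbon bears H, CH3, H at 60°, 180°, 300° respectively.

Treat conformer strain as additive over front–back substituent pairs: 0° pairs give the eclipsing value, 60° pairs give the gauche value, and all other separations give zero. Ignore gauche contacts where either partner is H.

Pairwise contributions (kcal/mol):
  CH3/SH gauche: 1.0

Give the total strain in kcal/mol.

This conformer (staggered): SH–CH3 gauche; 1.0 = 1.0 kcal/mol.

1.0 kcal/mol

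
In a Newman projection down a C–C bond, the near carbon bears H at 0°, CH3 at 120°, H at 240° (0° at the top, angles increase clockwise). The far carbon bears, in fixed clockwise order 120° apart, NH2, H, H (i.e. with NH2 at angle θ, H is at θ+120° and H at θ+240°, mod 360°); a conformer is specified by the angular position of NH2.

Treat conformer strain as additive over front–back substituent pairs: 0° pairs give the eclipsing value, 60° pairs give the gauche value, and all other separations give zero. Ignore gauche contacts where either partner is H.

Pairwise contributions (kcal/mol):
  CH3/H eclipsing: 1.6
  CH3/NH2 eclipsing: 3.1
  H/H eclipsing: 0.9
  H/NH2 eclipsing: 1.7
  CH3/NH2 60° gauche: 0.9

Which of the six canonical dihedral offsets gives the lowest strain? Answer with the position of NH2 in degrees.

NH2 at 0° is eclipsed. H at 0° is eclipsed with NH2 at 0° (1.7); CH3 at 120° is eclipsed with H at 120° (1.6); H at 240° is eclipsed with H at 240° (0.9). Total 4.2 kcal/mol.
NH2 at 60° is staggered. CH3 at 120° is gauche with NH2 at 60° (0.9). Total 0.9 kcal/mol.
NH2 at 120° is eclipsed. H at 0° is eclipsed with H at 0° (0.9); CH3 at 120° is eclipsed with NH2 at 120° (3.1); H at 240° is eclipsed with H at 240° (0.9). Total 4.9 kcal/mol.
NH2 at 180° is staggered. CH3 at 120° is gauche with NH2 at 180° (0.9). Total 0.9 kcal/mol.
NH2 at 240° is eclipsed. H at 0° is eclipsed with H at 0° (0.9); CH3 at 120° is eclipsed with H at 120° (1.6); H at 240° is eclipsed with NH2 at 240° (1.7). Total 4.2 kcal/mol.
NH2 at 300° (staggered): no non-H gauche contacts → 0.0 kcal/mol.
The minimum (0.0 kcal/mol) occurs with NH2 at 300°.

300°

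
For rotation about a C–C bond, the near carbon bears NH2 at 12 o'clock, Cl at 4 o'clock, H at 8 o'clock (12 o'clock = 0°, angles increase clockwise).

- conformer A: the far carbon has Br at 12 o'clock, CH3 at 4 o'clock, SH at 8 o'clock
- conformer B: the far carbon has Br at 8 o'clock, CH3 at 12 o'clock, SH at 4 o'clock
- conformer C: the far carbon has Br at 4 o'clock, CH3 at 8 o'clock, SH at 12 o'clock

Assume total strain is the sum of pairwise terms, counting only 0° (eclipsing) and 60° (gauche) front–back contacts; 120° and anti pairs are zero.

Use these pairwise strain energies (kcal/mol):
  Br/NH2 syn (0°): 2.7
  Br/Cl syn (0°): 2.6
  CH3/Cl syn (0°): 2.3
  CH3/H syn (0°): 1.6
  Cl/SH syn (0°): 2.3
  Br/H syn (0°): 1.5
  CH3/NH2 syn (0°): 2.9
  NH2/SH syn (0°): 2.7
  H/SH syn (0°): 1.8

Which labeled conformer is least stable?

A (eclipsed): NH2–Br eclipsed, Cl–CH3 eclipsed, H–SH eclipsed; 2.7 + 2.3 + 1.8 = 6.8 kcal/mol.
B (eclipsed): NH2–CH3 eclipsed, Cl–SH eclipsed, H–Br eclipsed; 2.9 + 2.3 + 1.5 = 6.7 kcal/mol.
C (eclipsed): NH2–SH eclipsed, Cl–Br eclipsed, H–CH3 eclipsed; 2.7 + 2.6 + 1.6 = 6.9 kcal/mol.
C has the highest total (6.9 kcal/mol).

C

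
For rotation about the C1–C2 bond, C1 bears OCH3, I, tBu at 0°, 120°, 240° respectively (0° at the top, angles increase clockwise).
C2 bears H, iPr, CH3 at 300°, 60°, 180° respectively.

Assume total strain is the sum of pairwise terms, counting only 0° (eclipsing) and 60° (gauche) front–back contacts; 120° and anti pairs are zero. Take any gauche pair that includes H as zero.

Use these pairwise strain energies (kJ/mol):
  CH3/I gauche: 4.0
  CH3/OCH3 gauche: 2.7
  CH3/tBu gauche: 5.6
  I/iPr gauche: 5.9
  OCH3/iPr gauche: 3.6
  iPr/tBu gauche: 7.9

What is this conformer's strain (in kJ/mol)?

19.1 kJ/mol

This conformer is staggered. OCH3 at 0° is gauche with iPr at 60° (3.6); I at 120° is gauche with iPr at 60° (5.9); I at 120° is gauche with CH3 at 180° (4.0); tBu at 240° is gauche with CH3 at 180° (5.6). Total 19.1 kJ/mol.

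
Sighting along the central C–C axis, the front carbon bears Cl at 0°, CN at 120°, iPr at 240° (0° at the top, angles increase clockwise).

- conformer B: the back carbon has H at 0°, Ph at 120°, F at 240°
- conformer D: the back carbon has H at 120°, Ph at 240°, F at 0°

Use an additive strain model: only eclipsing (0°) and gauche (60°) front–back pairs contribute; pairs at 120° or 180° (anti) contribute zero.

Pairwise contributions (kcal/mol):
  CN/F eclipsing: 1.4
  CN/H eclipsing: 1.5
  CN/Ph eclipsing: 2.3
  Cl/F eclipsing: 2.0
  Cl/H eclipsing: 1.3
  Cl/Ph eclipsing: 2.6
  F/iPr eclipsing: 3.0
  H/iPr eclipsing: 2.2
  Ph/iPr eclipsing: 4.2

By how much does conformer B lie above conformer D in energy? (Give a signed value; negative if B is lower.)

B is eclipsed. Cl at 0° is eclipsed with H at 0° (1.3); CN at 120° is eclipsed with Ph at 120° (2.3); iPr at 240° is eclipsed with F at 240° (3.0). Total 6.6 kcal/mol.
D is eclipsed. Cl at 0° is eclipsed with F at 0° (2.0); CN at 120° is eclipsed with H at 120° (1.5); iPr at 240° is eclipsed with Ph at 240° (4.2). Total 7.7 kcal/mol.
E(B) − E(D) = 6.6 − 7.7 = -1.1 kcal/mol.

-1.1 kcal/mol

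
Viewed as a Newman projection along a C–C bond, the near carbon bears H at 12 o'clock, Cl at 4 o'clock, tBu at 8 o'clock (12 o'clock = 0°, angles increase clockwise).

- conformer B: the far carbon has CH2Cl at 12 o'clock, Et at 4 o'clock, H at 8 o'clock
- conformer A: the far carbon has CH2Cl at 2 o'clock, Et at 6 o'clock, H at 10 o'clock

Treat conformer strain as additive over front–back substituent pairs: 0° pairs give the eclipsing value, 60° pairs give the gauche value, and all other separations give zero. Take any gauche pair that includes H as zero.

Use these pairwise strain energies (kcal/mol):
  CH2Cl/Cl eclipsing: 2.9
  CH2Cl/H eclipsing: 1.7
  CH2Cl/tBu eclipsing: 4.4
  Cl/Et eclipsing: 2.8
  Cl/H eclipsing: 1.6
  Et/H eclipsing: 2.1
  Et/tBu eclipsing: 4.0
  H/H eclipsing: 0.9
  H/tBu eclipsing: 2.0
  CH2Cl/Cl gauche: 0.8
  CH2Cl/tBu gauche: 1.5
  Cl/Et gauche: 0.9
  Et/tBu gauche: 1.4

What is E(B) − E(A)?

+3.4 kcal/mol

B (eclipsed): H(0°)/CH2Cl(0°) eclipsed 1.7; Cl(120°)/Et(120°) eclipsed 2.8; tBu(240°)/H(240°) eclipsed 2.0 → 6.5 kcal/mol.
A (staggered): Cl(120°)/CH2Cl(60°) gauche 0.8; Cl(120°)/Et(180°) gauche 0.9; tBu(240°)/Et(180°) gauche 1.4 → 3.1 kcal/mol.
E(B) − E(A) = 6.5 − 3.1 = +3.4 kcal/mol.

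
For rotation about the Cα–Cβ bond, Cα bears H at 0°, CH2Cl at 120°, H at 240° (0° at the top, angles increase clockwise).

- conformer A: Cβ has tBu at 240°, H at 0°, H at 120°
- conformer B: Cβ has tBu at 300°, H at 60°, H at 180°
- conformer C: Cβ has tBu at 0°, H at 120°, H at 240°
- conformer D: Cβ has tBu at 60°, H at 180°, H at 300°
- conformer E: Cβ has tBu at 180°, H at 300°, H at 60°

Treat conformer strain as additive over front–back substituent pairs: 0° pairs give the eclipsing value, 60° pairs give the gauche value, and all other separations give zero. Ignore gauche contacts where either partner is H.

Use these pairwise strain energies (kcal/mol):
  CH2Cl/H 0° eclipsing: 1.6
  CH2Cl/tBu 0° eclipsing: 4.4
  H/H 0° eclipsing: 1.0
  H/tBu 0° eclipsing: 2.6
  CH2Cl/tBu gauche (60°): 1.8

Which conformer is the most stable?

B

A is eclipsed. H at 0° is eclipsed with H at 0° (1.0); CH2Cl at 120° is eclipsed with H at 120° (1.6); H at 240° is eclipsed with tBu at 240° (2.6). Total 5.2 kcal/mol.
B (staggered): no non-H gauche contacts → 0.0 kcal/mol.
C is eclipsed. H at 0° is eclipsed with tBu at 0° (2.6); CH2Cl at 120° is eclipsed with H at 120° (1.6); H at 240° is eclipsed with H at 240° (1.0). Total 5.2 kcal/mol.
D is staggered. CH2Cl at 120° is gauche with tBu at 60° (1.8). Total 1.8 kcal/mol.
E is staggered. CH2Cl at 120° is gauche with tBu at 180° (1.8). Total 1.8 kcal/mol.
B has the lowest total (0.0 kcal/mol).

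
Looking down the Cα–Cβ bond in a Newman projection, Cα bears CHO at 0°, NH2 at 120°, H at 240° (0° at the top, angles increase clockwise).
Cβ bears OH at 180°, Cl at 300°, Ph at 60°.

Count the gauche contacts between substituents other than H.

Non-H gauche pairs: CHO(0°)/Cl(300°); CHO(0°)/Ph(60°); NH2(120°)/OH(180°); NH2(120°)/Ph(60°) — 4 interactions.

4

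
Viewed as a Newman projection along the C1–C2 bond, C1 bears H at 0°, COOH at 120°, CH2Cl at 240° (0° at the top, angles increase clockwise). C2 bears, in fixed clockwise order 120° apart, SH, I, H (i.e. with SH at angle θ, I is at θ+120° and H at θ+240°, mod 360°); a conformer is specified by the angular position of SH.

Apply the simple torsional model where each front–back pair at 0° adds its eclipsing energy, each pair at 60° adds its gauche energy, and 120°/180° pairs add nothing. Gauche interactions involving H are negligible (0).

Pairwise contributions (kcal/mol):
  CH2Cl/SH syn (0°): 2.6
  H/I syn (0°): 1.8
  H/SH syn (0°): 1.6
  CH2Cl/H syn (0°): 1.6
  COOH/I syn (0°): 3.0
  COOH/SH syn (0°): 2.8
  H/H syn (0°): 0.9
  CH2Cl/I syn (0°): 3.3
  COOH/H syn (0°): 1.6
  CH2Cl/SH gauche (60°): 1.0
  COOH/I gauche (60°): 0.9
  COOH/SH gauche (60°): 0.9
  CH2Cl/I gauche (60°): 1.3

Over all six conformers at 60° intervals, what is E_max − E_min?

5.1 kcal/mol

SH at 0° (eclipsed): H(0°)/SH(0°) eclipsed 1.6; COOH(120°)/I(120°) eclipsed 3.0; CH2Cl(240°)/H(240°) eclipsed 1.6 → 6.2 kcal/mol.
SH at 60° (staggered): COOH(120°)/SH(60°) gauche 0.9; COOH(120°)/I(180°) gauche 0.9; CH2Cl(240°)/I(180°) gauche 1.3 → 3.1 kcal/mol.
SH at 120° (eclipsed): H(0°)/H(0°) eclipsed 0.9; COOH(120°)/SH(120°) eclipsed 2.8; CH2Cl(240°)/I(240°) eclipsed 3.3 → 7.0 kcal/mol.
SH at 180° (staggered): COOH(120°)/SH(180°) gauche 0.9; CH2Cl(240°)/SH(180°) gauche 1.0; CH2Cl(240°)/I(300°) gauche 1.3 → 3.2 kcal/mol.
SH at 240° (eclipsed): H(0°)/I(0°) eclipsed 1.8; COOH(120°)/H(120°) eclipsed 1.6; CH2Cl(240°)/SH(240°) eclipsed 2.6 → 6.0 kcal/mol.
SH at 300° (staggered): COOH(120°)/I(60°) gauche 0.9; CH2Cl(240°)/SH(300°) gauche 1.0 → 1.9 kcal/mol.
Max at 120° (7.0 kcal/mol), min at 300° (1.9 kcal/mol); barrier = 5.1 kcal/mol.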